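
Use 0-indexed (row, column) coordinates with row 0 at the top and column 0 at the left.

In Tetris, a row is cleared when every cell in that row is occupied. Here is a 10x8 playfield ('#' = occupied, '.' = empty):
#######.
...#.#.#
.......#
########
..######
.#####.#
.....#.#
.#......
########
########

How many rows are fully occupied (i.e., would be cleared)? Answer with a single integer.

Answer: 3

Derivation:
Check each row:
  row 0: 1 empty cell -> not full
  row 1: 5 empty cells -> not full
  row 2: 7 empty cells -> not full
  row 3: 0 empty cells -> FULL (clear)
  row 4: 2 empty cells -> not full
  row 5: 2 empty cells -> not full
  row 6: 6 empty cells -> not full
  row 7: 7 empty cells -> not full
  row 8: 0 empty cells -> FULL (clear)
  row 9: 0 empty cells -> FULL (clear)
Total rows cleared: 3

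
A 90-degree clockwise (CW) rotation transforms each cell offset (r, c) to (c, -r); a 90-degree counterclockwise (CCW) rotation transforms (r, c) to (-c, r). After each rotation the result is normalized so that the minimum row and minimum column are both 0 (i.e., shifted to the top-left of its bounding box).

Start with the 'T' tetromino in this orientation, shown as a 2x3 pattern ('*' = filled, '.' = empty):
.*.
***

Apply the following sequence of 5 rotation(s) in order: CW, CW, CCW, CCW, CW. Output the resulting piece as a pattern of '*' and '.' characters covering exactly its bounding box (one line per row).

Answer: *.
**
*.

Derivation:
Start:
.*.
***
After rotation 1 (CW):
*.
**
*.
After rotation 2 (CW):
***
.*.
After rotation 3 (CCW):
*.
**
*.
After rotation 4 (CCW):
.*.
***
After rotation 5 (CW):
*.
**
*.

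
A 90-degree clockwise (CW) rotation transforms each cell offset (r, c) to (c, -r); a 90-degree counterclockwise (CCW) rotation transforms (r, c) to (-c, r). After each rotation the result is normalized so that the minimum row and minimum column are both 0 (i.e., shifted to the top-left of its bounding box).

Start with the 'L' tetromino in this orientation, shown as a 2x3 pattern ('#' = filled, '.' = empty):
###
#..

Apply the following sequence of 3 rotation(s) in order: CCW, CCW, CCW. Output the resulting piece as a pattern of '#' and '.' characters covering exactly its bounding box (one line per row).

Answer: ##
.#
.#

Derivation:
Start:
###
#..
After rotation 1 (CCW):
#.
#.
##
After rotation 2 (CCW):
..#
###
After rotation 3 (CCW):
##
.#
.#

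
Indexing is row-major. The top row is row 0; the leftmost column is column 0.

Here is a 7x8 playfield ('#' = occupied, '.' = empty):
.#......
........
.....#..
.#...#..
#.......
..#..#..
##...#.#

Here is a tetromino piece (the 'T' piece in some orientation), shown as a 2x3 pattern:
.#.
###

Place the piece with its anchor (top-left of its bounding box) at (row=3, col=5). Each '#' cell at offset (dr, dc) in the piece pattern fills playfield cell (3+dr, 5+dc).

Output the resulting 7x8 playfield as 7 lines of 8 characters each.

Answer: .#......
........
.....#..
.#...##.
#....###
..#..#..
##...#.#

Derivation:
Fill (3+0,5+1) = (3,6)
Fill (3+1,5+0) = (4,5)
Fill (3+1,5+1) = (4,6)
Fill (3+1,5+2) = (4,7)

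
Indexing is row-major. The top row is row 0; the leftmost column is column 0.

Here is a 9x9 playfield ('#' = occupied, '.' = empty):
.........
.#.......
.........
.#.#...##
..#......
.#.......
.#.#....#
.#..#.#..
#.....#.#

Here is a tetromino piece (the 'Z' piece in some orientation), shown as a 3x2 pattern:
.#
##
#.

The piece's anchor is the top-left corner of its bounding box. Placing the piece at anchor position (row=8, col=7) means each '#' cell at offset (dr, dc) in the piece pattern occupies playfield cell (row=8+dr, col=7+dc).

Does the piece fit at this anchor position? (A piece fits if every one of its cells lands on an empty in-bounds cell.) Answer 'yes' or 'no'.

Answer: no

Derivation:
Check each piece cell at anchor (8, 7):
  offset (0,1) -> (8,8): occupied ('#') -> FAIL
  offset (1,0) -> (9,7): out of bounds -> FAIL
  offset (1,1) -> (9,8): out of bounds -> FAIL
  offset (2,0) -> (10,7): out of bounds -> FAIL
All cells valid: no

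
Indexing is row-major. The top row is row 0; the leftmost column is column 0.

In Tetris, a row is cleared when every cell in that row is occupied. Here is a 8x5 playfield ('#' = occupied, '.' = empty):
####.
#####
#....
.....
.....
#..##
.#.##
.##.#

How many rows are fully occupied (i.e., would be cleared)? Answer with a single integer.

Check each row:
  row 0: 1 empty cell -> not full
  row 1: 0 empty cells -> FULL (clear)
  row 2: 4 empty cells -> not full
  row 3: 5 empty cells -> not full
  row 4: 5 empty cells -> not full
  row 5: 2 empty cells -> not full
  row 6: 2 empty cells -> not full
  row 7: 2 empty cells -> not full
Total rows cleared: 1

Answer: 1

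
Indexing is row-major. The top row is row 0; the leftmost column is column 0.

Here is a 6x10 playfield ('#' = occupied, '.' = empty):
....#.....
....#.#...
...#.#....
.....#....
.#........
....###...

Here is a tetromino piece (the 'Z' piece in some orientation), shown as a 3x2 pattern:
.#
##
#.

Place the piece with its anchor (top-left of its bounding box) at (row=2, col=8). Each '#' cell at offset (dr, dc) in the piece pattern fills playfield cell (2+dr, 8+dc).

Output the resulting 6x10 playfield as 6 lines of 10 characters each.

Answer: ....#.....
....#.#...
...#.#...#
.....#..##
.#......#.
....###...

Derivation:
Fill (2+0,8+1) = (2,9)
Fill (2+1,8+0) = (3,8)
Fill (2+1,8+1) = (3,9)
Fill (2+2,8+0) = (4,8)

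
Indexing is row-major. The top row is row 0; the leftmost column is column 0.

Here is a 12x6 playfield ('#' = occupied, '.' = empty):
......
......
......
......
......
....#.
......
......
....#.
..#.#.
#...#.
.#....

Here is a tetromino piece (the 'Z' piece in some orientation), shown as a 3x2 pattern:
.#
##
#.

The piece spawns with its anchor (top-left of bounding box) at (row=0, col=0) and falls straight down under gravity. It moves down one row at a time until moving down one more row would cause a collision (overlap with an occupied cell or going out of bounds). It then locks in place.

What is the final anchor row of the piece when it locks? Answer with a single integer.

Spawn at (row=0, col=0). Try each row:
  row 0: fits
  row 1: fits
  row 2: fits
  row 3: fits
  row 4: fits
  row 5: fits
  row 6: fits
  row 7: fits
  row 8: blocked -> lock at row 7

Answer: 7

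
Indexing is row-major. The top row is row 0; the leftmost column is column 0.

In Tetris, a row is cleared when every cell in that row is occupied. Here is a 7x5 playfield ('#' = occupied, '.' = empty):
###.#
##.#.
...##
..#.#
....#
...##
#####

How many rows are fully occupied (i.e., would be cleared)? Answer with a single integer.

Answer: 1

Derivation:
Check each row:
  row 0: 1 empty cell -> not full
  row 1: 2 empty cells -> not full
  row 2: 3 empty cells -> not full
  row 3: 3 empty cells -> not full
  row 4: 4 empty cells -> not full
  row 5: 3 empty cells -> not full
  row 6: 0 empty cells -> FULL (clear)
Total rows cleared: 1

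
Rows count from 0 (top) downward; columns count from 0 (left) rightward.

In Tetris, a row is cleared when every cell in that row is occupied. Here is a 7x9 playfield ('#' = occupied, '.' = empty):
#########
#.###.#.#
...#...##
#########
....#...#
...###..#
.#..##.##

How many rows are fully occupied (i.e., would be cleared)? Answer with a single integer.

Answer: 2

Derivation:
Check each row:
  row 0: 0 empty cells -> FULL (clear)
  row 1: 3 empty cells -> not full
  row 2: 6 empty cells -> not full
  row 3: 0 empty cells -> FULL (clear)
  row 4: 7 empty cells -> not full
  row 5: 5 empty cells -> not full
  row 6: 4 empty cells -> not full
Total rows cleared: 2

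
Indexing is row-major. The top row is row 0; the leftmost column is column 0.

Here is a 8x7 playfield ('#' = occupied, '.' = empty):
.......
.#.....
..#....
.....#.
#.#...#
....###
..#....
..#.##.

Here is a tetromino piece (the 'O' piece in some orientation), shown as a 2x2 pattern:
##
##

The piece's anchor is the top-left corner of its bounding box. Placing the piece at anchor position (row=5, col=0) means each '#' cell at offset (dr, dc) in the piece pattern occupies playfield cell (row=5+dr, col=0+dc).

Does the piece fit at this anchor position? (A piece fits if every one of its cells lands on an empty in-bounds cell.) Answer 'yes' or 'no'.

Answer: yes

Derivation:
Check each piece cell at anchor (5, 0):
  offset (0,0) -> (5,0): empty -> OK
  offset (0,1) -> (5,1): empty -> OK
  offset (1,0) -> (6,0): empty -> OK
  offset (1,1) -> (6,1): empty -> OK
All cells valid: yes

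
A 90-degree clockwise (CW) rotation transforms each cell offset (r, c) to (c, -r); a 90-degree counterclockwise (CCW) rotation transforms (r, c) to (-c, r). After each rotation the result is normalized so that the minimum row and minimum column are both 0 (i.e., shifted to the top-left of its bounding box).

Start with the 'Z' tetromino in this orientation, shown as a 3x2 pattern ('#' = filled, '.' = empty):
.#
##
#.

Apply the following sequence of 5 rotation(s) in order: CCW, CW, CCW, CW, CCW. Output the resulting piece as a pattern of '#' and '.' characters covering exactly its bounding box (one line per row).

Start:
.#
##
#.
After rotation 1 (CCW):
##.
.##
After rotation 2 (CW):
.#
##
#.
After rotation 3 (CCW):
##.
.##
After rotation 4 (CW):
.#
##
#.
After rotation 5 (CCW):
##.
.##

Answer: ##.
.##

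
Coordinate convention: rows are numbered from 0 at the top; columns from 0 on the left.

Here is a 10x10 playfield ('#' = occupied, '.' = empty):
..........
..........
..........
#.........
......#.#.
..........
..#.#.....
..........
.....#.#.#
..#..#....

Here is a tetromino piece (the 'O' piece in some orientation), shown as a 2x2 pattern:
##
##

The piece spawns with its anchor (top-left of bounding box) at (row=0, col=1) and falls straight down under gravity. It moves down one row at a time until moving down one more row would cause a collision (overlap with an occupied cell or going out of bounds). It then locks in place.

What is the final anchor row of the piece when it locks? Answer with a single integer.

Answer: 4

Derivation:
Spawn at (row=0, col=1). Try each row:
  row 0: fits
  row 1: fits
  row 2: fits
  row 3: fits
  row 4: fits
  row 5: blocked -> lock at row 4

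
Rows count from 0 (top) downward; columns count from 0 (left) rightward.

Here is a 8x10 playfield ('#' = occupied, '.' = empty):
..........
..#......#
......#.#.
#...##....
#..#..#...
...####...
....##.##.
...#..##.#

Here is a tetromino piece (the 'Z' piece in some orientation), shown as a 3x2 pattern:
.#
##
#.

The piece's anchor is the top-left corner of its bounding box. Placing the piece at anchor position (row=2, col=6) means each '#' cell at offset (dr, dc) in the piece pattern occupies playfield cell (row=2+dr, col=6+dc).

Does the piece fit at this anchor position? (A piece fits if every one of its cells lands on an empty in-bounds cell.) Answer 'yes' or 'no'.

Check each piece cell at anchor (2, 6):
  offset (0,1) -> (2,7): empty -> OK
  offset (1,0) -> (3,6): empty -> OK
  offset (1,1) -> (3,7): empty -> OK
  offset (2,0) -> (4,6): occupied ('#') -> FAIL
All cells valid: no

Answer: no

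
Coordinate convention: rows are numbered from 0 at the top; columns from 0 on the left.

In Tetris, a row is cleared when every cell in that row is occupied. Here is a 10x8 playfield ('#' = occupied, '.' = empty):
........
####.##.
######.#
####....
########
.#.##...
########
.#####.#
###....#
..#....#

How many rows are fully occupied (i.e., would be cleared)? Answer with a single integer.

Answer: 2

Derivation:
Check each row:
  row 0: 8 empty cells -> not full
  row 1: 2 empty cells -> not full
  row 2: 1 empty cell -> not full
  row 3: 4 empty cells -> not full
  row 4: 0 empty cells -> FULL (clear)
  row 5: 5 empty cells -> not full
  row 6: 0 empty cells -> FULL (clear)
  row 7: 2 empty cells -> not full
  row 8: 4 empty cells -> not full
  row 9: 6 empty cells -> not full
Total rows cleared: 2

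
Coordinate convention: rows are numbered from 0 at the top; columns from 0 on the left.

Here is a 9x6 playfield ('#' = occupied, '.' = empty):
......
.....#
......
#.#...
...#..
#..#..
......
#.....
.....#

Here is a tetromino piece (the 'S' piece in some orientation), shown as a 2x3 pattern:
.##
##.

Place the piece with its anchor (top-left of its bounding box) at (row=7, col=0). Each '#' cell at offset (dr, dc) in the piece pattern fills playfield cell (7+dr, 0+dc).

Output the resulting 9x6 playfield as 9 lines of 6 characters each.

Fill (7+0,0+1) = (7,1)
Fill (7+0,0+2) = (7,2)
Fill (7+1,0+0) = (8,0)
Fill (7+1,0+1) = (8,1)

Answer: ......
.....#
......
#.#...
...#..
#..#..
......
###...
##...#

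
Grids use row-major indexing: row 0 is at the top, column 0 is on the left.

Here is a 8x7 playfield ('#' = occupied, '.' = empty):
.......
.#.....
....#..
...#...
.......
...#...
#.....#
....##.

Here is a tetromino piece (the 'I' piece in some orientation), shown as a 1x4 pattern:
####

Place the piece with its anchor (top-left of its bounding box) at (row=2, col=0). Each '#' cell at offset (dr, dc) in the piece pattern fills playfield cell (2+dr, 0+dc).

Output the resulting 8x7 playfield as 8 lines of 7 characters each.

Fill (2+0,0+0) = (2,0)
Fill (2+0,0+1) = (2,1)
Fill (2+0,0+2) = (2,2)
Fill (2+0,0+3) = (2,3)

Answer: .......
.#.....
#####..
...#...
.......
...#...
#.....#
....##.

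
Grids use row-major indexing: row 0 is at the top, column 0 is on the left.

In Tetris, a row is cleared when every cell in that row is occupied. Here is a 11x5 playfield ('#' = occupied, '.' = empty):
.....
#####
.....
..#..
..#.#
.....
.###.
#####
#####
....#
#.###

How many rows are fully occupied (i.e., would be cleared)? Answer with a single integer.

Answer: 3

Derivation:
Check each row:
  row 0: 5 empty cells -> not full
  row 1: 0 empty cells -> FULL (clear)
  row 2: 5 empty cells -> not full
  row 3: 4 empty cells -> not full
  row 4: 3 empty cells -> not full
  row 5: 5 empty cells -> not full
  row 6: 2 empty cells -> not full
  row 7: 0 empty cells -> FULL (clear)
  row 8: 0 empty cells -> FULL (clear)
  row 9: 4 empty cells -> not full
  row 10: 1 empty cell -> not full
Total rows cleared: 3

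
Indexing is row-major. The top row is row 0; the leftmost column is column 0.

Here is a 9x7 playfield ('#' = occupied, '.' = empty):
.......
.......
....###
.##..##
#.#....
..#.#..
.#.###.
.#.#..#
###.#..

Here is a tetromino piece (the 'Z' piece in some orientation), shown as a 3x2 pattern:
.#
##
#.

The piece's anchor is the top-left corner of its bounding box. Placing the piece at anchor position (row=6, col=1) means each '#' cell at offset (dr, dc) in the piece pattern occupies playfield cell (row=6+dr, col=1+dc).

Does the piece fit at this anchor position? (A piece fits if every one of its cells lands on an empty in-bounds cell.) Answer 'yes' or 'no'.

Answer: no

Derivation:
Check each piece cell at anchor (6, 1):
  offset (0,1) -> (6,2): empty -> OK
  offset (1,0) -> (7,1): occupied ('#') -> FAIL
  offset (1,1) -> (7,2): empty -> OK
  offset (2,0) -> (8,1): occupied ('#') -> FAIL
All cells valid: no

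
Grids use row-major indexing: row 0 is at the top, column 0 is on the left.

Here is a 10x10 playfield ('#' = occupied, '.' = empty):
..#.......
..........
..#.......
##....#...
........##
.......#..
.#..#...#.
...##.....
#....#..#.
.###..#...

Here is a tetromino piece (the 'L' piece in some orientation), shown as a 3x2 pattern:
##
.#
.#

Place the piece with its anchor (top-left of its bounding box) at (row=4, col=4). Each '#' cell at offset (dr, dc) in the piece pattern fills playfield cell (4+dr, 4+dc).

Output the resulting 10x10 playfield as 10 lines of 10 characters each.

Fill (4+0,4+0) = (4,4)
Fill (4+0,4+1) = (4,5)
Fill (4+1,4+1) = (5,5)
Fill (4+2,4+1) = (6,5)

Answer: ..#.......
..........
..#.......
##....#...
....##..##
.....#.#..
.#..##..#.
...##.....
#....#..#.
.###..#...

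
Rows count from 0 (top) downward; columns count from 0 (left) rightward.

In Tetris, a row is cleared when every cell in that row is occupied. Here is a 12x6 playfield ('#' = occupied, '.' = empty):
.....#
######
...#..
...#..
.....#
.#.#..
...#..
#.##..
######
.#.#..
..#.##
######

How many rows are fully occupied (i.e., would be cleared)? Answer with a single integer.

Answer: 3

Derivation:
Check each row:
  row 0: 5 empty cells -> not full
  row 1: 0 empty cells -> FULL (clear)
  row 2: 5 empty cells -> not full
  row 3: 5 empty cells -> not full
  row 4: 5 empty cells -> not full
  row 5: 4 empty cells -> not full
  row 6: 5 empty cells -> not full
  row 7: 3 empty cells -> not full
  row 8: 0 empty cells -> FULL (clear)
  row 9: 4 empty cells -> not full
  row 10: 3 empty cells -> not full
  row 11: 0 empty cells -> FULL (clear)
Total rows cleared: 3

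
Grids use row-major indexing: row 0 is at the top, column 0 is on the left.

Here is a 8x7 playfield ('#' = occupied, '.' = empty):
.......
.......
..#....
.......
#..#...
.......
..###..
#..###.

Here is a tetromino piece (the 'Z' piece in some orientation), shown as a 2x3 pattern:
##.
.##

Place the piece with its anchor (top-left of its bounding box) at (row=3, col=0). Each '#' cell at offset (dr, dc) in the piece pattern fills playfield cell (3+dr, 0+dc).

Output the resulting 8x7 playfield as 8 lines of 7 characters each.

Fill (3+0,0+0) = (3,0)
Fill (3+0,0+1) = (3,1)
Fill (3+1,0+1) = (4,1)
Fill (3+1,0+2) = (4,2)

Answer: .......
.......
..#....
##.....
####...
.......
..###..
#..###.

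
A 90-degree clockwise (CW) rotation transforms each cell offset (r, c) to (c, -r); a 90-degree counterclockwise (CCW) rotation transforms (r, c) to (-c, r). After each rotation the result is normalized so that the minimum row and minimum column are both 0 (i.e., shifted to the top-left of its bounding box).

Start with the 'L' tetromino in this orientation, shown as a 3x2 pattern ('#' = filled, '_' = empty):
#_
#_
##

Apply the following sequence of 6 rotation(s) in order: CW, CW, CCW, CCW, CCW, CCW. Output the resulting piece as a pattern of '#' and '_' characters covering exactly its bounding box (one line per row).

Start:
#_
#_
##
After rotation 1 (CW):
###
#__
After rotation 2 (CW):
##
_#
_#
After rotation 3 (CCW):
###
#__
After rotation 4 (CCW):
#_
#_
##
After rotation 5 (CCW):
__#
###
After rotation 6 (CCW):
##
_#
_#

Answer: ##
_#
_#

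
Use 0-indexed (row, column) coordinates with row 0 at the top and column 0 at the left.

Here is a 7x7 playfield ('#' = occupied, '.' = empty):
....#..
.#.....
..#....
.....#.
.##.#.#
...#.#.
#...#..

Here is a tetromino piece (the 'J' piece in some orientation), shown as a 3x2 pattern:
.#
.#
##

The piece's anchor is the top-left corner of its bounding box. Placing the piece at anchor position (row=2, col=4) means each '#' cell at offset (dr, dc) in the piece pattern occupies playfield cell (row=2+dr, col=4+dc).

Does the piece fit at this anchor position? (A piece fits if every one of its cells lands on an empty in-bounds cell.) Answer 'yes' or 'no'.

Check each piece cell at anchor (2, 4):
  offset (0,1) -> (2,5): empty -> OK
  offset (1,1) -> (3,5): occupied ('#') -> FAIL
  offset (2,0) -> (4,4): occupied ('#') -> FAIL
  offset (2,1) -> (4,5): empty -> OK
All cells valid: no

Answer: no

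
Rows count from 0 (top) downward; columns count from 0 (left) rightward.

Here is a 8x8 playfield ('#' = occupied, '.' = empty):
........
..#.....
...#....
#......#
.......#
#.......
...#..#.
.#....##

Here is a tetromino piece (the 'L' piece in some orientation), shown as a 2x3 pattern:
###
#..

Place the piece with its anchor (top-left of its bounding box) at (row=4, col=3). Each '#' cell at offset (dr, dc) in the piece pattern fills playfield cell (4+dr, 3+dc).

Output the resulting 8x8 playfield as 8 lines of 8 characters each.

Answer: ........
..#.....
...#....
#......#
...###.#
#..#....
...#..#.
.#....##

Derivation:
Fill (4+0,3+0) = (4,3)
Fill (4+0,3+1) = (4,4)
Fill (4+0,3+2) = (4,5)
Fill (4+1,3+0) = (5,3)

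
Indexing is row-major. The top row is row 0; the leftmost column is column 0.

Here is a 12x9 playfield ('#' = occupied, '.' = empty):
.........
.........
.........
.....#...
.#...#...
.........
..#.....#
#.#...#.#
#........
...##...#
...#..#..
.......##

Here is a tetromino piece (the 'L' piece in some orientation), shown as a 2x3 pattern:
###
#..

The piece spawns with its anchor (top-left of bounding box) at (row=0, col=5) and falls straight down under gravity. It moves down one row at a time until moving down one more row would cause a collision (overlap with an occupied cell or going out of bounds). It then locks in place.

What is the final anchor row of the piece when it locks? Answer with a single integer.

Spawn at (row=0, col=5). Try each row:
  row 0: fits
  row 1: fits
  row 2: blocked -> lock at row 1

Answer: 1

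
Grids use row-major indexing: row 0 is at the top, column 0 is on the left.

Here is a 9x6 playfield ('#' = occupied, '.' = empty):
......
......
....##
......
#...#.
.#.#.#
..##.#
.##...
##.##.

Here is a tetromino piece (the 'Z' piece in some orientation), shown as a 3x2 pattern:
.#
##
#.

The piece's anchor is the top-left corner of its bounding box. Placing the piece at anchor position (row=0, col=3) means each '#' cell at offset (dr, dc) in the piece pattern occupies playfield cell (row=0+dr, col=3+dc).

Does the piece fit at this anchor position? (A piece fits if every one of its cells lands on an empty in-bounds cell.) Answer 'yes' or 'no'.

Check each piece cell at anchor (0, 3):
  offset (0,1) -> (0,4): empty -> OK
  offset (1,0) -> (1,3): empty -> OK
  offset (1,1) -> (1,4): empty -> OK
  offset (2,0) -> (2,3): empty -> OK
All cells valid: yes

Answer: yes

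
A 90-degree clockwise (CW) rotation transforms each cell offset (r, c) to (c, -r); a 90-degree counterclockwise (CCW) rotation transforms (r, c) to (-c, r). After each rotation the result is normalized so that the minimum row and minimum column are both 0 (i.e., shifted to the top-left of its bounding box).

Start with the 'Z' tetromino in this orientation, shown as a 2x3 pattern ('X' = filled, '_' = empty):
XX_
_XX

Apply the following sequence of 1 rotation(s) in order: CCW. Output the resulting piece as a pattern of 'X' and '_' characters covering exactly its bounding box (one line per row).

Start:
XX_
_XX
After rotation 1 (CCW):
_X
XX
X_

Answer: _X
XX
X_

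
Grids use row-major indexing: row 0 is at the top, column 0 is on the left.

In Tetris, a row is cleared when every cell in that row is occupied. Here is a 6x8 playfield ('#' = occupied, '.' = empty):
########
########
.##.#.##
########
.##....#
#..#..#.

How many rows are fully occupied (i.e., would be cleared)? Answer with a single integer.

Check each row:
  row 0: 0 empty cells -> FULL (clear)
  row 1: 0 empty cells -> FULL (clear)
  row 2: 3 empty cells -> not full
  row 3: 0 empty cells -> FULL (clear)
  row 4: 5 empty cells -> not full
  row 5: 5 empty cells -> not full
Total rows cleared: 3

Answer: 3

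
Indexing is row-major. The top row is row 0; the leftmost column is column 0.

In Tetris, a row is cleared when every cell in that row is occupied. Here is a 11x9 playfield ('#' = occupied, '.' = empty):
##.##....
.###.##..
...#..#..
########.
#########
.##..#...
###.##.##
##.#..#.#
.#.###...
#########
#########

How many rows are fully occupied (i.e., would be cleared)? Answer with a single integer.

Answer: 3

Derivation:
Check each row:
  row 0: 5 empty cells -> not full
  row 1: 4 empty cells -> not full
  row 2: 7 empty cells -> not full
  row 3: 1 empty cell -> not full
  row 4: 0 empty cells -> FULL (clear)
  row 5: 6 empty cells -> not full
  row 6: 2 empty cells -> not full
  row 7: 4 empty cells -> not full
  row 8: 5 empty cells -> not full
  row 9: 0 empty cells -> FULL (clear)
  row 10: 0 empty cells -> FULL (clear)
Total rows cleared: 3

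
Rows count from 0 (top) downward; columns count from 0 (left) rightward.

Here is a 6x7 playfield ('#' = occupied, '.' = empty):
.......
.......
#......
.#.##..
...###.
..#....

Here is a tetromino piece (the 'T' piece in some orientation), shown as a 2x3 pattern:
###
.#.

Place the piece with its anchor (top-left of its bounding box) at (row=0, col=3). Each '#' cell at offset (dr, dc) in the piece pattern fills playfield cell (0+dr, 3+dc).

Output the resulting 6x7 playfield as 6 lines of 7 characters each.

Answer: ...###.
....#..
#......
.#.##..
...###.
..#....

Derivation:
Fill (0+0,3+0) = (0,3)
Fill (0+0,3+1) = (0,4)
Fill (0+0,3+2) = (0,5)
Fill (0+1,3+1) = (1,4)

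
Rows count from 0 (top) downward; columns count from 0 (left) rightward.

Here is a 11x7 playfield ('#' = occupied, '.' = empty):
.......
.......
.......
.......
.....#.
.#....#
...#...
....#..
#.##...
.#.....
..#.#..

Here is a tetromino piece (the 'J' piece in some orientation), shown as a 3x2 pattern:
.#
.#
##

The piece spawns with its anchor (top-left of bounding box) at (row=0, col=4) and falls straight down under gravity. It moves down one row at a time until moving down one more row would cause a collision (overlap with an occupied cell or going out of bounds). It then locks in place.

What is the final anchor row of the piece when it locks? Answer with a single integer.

Spawn at (row=0, col=4). Try each row:
  row 0: fits
  row 1: fits
  row 2: blocked -> lock at row 1

Answer: 1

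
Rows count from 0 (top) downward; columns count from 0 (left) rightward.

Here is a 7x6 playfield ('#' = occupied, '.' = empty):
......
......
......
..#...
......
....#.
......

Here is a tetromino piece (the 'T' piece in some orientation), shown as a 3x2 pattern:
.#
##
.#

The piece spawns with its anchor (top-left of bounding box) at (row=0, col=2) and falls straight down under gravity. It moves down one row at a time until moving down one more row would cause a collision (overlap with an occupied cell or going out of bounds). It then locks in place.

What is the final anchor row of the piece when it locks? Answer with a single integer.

Spawn at (row=0, col=2). Try each row:
  row 0: fits
  row 1: fits
  row 2: blocked -> lock at row 1

Answer: 1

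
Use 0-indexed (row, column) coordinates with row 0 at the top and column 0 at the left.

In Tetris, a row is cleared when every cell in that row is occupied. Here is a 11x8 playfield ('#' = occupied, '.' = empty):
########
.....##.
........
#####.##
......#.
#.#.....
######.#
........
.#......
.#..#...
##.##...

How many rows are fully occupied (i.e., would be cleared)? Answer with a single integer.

Answer: 1

Derivation:
Check each row:
  row 0: 0 empty cells -> FULL (clear)
  row 1: 6 empty cells -> not full
  row 2: 8 empty cells -> not full
  row 3: 1 empty cell -> not full
  row 4: 7 empty cells -> not full
  row 5: 6 empty cells -> not full
  row 6: 1 empty cell -> not full
  row 7: 8 empty cells -> not full
  row 8: 7 empty cells -> not full
  row 9: 6 empty cells -> not full
  row 10: 4 empty cells -> not full
Total rows cleared: 1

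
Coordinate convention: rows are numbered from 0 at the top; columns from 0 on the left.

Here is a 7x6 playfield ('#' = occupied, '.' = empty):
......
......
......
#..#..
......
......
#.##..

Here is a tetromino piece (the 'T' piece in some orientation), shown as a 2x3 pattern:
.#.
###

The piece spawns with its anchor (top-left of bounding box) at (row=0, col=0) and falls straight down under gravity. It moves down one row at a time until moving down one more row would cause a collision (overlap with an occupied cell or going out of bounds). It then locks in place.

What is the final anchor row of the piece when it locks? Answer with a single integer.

Spawn at (row=0, col=0). Try each row:
  row 0: fits
  row 1: fits
  row 2: blocked -> lock at row 1

Answer: 1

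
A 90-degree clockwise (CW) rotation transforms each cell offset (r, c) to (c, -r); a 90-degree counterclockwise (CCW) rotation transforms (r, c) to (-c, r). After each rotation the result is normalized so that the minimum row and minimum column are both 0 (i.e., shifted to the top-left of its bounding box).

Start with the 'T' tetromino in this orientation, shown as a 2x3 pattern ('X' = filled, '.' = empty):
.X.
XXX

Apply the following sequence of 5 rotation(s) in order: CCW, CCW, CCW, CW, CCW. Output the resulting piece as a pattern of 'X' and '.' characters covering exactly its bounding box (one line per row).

Start:
.X.
XXX
After rotation 1 (CCW):
.X
XX
.X
After rotation 2 (CCW):
XXX
.X.
After rotation 3 (CCW):
X.
XX
X.
After rotation 4 (CW):
XXX
.X.
After rotation 5 (CCW):
X.
XX
X.

Answer: X.
XX
X.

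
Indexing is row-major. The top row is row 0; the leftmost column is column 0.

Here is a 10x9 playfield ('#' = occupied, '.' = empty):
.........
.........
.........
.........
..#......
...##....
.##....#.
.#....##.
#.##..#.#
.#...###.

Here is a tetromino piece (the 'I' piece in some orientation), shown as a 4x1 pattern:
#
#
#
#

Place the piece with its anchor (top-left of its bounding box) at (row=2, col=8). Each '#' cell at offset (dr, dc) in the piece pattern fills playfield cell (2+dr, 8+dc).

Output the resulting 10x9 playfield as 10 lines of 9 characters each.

Fill (2+0,8+0) = (2,8)
Fill (2+1,8+0) = (3,8)
Fill (2+2,8+0) = (4,8)
Fill (2+3,8+0) = (5,8)

Answer: .........
.........
........#
........#
..#.....#
...##...#
.##....#.
.#....##.
#.##..#.#
.#...###.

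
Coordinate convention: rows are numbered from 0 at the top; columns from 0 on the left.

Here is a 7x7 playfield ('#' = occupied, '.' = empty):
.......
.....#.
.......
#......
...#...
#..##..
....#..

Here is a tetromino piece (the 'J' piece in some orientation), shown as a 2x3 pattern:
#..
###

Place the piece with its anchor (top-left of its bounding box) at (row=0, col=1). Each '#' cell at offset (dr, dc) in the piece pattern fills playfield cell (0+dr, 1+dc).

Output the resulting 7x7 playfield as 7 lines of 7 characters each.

Fill (0+0,1+0) = (0,1)
Fill (0+1,1+0) = (1,1)
Fill (0+1,1+1) = (1,2)
Fill (0+1,1+2) = (1,3)

Answer: .#.....
.###.#.
.......
#......
...#...
#..##..
....#..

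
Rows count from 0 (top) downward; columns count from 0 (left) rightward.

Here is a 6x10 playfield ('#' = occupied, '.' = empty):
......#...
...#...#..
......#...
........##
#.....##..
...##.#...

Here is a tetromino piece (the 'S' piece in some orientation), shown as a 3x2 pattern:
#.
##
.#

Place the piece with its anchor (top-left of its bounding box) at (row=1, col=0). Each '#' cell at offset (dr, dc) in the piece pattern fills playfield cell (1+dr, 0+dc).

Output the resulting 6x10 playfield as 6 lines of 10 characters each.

Answer: ......#...
#..#...#..
##....#...
.#......##
#.....##..
...##.#...

Derivation:
Fill (1+0,0+0) = (1,0)
Fill (1+1,0+0) = (2,0)
Fill (1+1,0+1) = (2,1)
Fill (1+2,0+1) = (3,1)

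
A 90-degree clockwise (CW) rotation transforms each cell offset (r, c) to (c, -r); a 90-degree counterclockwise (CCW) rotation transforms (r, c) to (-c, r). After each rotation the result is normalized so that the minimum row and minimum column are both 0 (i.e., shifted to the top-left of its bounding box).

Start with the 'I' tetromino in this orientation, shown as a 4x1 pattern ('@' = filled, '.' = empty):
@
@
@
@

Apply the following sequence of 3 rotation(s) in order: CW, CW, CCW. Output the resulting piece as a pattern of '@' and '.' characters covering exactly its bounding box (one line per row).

Answer: @@@@

Derivation:
Start:
@
@
@
@
After rotation 1 (CW):
@@@@
After rotation 2 (CW):
@
@
@
@
After rotation 3 (CCW):
@@@@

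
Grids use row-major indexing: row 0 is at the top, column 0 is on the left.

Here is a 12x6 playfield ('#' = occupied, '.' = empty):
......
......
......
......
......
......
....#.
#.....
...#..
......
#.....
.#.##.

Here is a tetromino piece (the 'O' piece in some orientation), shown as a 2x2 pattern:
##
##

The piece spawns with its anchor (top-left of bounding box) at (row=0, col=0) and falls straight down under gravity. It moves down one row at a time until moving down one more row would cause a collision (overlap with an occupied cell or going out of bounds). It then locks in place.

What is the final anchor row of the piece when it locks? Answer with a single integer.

Answer: 5

Derivation:
Spawn at (row=0, col=0). Try each row:
  row 0: fits
  row 1: fits
  row 2: fits
  row 3: fits
  row 4: fits
  row 5: fits
  row 6: blocked -> lock at row 5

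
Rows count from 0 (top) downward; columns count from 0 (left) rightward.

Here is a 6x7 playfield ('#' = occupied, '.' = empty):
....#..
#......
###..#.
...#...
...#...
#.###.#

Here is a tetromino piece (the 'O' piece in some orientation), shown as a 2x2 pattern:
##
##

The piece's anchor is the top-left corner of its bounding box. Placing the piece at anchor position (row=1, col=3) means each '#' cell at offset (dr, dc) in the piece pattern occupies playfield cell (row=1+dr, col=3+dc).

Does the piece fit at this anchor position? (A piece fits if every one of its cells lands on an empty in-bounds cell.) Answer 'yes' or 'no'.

Answer: yes

Derivation:
Check each piece cell at anchor (1, 3):
  offset (0,0) -> (1,3): empty -> OK
  offset (0,1) -> (1,4): empty -> OK
  offset (1,0) -> (2,3): empty -> OK
  offset (1,1) -> (2,4): empty -> OK
All cells valid: yes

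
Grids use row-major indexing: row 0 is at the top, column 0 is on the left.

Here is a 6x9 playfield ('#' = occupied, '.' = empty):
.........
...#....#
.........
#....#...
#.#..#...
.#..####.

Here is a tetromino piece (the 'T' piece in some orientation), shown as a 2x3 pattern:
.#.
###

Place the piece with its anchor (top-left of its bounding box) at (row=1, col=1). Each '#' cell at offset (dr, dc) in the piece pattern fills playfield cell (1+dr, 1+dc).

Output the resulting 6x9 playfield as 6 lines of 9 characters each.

Fill (1+0,1+1) = (1,2)
Fill (1+1,1+0) = (2,1)
Fill (1+1,1+1) = (2,2)
Fill (1+1,1+2) = (2,3)

Answer: .........
..##....#
.###.....
#....#...
#.#..#...
.#..####.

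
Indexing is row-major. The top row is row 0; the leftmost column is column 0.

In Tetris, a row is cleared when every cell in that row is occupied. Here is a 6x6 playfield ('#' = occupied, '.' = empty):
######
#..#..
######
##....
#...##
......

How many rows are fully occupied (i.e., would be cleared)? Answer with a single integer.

Check each row:
  row 0: 0 empty cells -> FULL (clear)
  row 1: 4 empty cells -> not full
  row 2: 0 empty cells -> FULL (clear)
  row 3: 4 empty cells -> not full
  row 4: 3 empty cells -> not full
  row 5: 6 empty cells -> not full
Total rows cleared: 2

Answer: 2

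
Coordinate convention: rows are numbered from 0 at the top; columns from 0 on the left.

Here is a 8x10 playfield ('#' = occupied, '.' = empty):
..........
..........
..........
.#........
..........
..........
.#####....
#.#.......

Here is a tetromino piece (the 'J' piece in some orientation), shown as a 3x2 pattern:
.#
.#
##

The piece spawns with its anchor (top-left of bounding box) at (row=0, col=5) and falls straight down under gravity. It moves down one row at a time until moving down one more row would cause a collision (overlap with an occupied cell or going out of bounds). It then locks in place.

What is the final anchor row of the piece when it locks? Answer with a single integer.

Answer: 3

Derivation:
Spawn at (row=0, col=5). Try each row:
  row 0: fits
  row 1: fits
  row 2: fits
  row 3: fits
  row 4: blocked -> lock at row 3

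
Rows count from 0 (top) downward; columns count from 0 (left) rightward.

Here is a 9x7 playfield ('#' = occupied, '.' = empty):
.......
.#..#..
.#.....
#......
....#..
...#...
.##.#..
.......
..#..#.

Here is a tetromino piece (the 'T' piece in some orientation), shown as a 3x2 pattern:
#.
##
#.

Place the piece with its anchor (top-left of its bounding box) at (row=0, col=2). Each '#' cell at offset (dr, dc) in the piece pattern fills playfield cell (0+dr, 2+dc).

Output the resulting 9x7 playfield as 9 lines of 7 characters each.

Fill (0+0,2+0) = (0,2)
Fill (0+1,2+0) = (1,2)
Fill (0+1,2+1) = (1,3)
Fill (0+2,2+0) = (2,2)

Answer: ..#....
.####..
.##....
#......
....#..
...#...
.##.#..
.......
..#..#.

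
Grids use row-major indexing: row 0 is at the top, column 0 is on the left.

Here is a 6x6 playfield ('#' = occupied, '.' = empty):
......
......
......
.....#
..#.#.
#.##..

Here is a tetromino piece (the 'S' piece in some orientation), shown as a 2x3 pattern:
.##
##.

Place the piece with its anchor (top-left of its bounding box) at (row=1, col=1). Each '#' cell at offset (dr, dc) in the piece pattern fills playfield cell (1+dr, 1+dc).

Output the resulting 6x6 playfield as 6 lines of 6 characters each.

Fill (1+0,1+1) = (1,2)
Fill (1+0,1+2) = (1,3)
Fill (1+1,1+0) = (2,1)
Fill (1+1,1+1) = (2,2)

Answer: ......
..##..
.##...
.....#
..#.#.
#.##..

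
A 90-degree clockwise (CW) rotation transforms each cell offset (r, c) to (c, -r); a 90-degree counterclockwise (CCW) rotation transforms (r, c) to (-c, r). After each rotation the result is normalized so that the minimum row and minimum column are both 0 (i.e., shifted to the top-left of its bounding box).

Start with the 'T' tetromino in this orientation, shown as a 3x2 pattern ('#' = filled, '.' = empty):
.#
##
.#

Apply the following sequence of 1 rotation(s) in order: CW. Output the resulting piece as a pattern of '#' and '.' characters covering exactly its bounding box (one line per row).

Answer: .#.
###

Derivation:
Start:
.#
##
.#
After rotation 1 (CW):
.#.
###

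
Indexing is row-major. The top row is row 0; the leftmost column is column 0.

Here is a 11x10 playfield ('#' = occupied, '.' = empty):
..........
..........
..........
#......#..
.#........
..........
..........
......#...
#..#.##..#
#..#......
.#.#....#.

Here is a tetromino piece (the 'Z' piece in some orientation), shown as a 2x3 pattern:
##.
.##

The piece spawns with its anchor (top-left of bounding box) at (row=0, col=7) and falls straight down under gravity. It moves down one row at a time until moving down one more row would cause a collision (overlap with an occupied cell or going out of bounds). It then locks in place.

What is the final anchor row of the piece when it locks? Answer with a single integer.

Spawn at (row=0, col=7). Try each row:
  row 0: fits
  row 1: fits
  row 2: fits
  row 3: blocked -> lock at row 2

Answer: 2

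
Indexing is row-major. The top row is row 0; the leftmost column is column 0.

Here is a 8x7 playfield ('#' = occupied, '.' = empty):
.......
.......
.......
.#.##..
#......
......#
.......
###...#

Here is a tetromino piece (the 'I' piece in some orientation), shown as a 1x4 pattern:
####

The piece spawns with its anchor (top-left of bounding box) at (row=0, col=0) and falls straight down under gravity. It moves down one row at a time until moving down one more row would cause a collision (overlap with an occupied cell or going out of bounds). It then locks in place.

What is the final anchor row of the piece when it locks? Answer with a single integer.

Answer: 2

Derivation:
Spawn at (row=0, col=0). Try each row:
  row 0: fits
  row 1: fits
  row 2: fits
  row 3: blocked -> lock at row 2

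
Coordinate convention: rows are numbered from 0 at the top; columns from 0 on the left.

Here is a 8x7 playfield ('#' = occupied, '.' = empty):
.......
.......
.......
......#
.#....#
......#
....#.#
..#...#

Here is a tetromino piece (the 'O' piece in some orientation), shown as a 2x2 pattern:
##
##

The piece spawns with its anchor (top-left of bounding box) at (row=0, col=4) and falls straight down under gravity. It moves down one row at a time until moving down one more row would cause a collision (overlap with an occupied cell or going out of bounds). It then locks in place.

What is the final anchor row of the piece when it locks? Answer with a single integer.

Answer: 4

Derivation:
Spawn at (row=0, col=4). Try each row:
  row 0: fits
  row 1: fits
  row 2: fits
  row 3: fits
  row 4: fits
  row 5: blocked -> lock at row 4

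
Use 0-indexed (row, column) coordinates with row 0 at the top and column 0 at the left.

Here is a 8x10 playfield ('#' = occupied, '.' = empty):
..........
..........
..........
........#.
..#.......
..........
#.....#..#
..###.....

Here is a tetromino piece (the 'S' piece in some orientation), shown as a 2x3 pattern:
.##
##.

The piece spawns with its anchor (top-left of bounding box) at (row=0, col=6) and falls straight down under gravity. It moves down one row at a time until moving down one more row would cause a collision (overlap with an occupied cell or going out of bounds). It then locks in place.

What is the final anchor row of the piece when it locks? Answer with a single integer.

Spawn at (row=0, col=6). Try each row:
  row 0: fits
  row 1: fits
  row 2: fits
  row 3: blocked -> lock at row 2

Answer: 2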